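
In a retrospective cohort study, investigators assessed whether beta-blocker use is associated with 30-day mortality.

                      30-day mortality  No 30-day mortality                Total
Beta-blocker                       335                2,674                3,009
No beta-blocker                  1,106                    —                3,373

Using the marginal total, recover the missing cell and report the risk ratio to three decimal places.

The missing cell is in the unexposed row: 3373 − 1106 = 2267.
So a = 335, b = 2674, c = 1106, d = 2267.
RR = [a/(a+b)] / [c/(c+d)] = (335/3009) / (1106/3373) = 0.11133/0.32790 = 0.33953

0.340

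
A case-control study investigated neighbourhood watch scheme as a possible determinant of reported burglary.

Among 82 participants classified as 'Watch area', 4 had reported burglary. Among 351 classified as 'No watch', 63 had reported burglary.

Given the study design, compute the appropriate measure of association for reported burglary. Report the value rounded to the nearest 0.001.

0.234

From the description: a = 4, b = 78, c = 63, d = 288.
This is a case-control study: participants were sampled on outcome status, so risks in the source population cannot be estimated directly — relative risk is not valid here. The odds ratio is the appropriate measure.
OR = (a·d)/(b·c) = (4 × 288) / (78 × 63) = 1152 / 4914 = 0.23443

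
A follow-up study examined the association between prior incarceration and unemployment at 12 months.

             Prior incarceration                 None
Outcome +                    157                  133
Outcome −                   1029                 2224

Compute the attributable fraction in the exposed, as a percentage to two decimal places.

Reading the table with exposure as columns: a = 157 (Prior incarceration, case), b = 1029 (Prior incarceration, non-case), c = 133 (None, case), d = 2224.
Risk in exposed = 157/1186 = 0.13238; risk in unexposed = 133/2357 = 0.05643.
RR = 0.13238/0.05643 = 2.34597
AR% = (RR − 1)/RR × 100 = (2.34597 − 1)/2.34597 × 100 = 57.3738%

57.37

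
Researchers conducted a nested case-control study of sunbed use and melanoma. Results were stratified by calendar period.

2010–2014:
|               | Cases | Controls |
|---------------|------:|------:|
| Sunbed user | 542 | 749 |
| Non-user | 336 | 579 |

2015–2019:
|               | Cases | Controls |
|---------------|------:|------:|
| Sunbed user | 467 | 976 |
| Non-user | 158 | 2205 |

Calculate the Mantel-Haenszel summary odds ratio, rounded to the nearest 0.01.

2.67

OR_MH = Σ(aᵢdᵢ/nᵢ) / Σ(bᵢcᵢ/nᵢ), where nᵢ is the stratum total.
Stratum 1 (2010–2014): n = 2206; a·d/n = 542·579/2206 = 142.2566; b·c/n = 749·336/2206 = 114.0816
Stratum 2 (2015–2019): n = 3806; a·d/n = 467·2205/3806 = 270.5557; b·c/n = 976·158/3806 = 40.5171
OR_MH = (142.2566 + 270.5557) / (114.0816 + 40.5171) = 412.8123 / 154.5987 = 2.67022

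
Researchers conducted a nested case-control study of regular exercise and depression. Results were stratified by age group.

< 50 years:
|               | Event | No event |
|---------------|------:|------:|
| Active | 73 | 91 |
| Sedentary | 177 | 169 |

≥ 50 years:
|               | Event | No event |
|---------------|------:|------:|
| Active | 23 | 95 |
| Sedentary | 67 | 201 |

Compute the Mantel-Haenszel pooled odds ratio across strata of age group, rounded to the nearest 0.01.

OR_MH = Σ(aᵢdᵢ/nᵢ) / Σ(bᵢcᵢ/nᵢ), where nᵢ is the stratum total.
Stratum 1 (< 50 years): n = 510; a·d/n = 73·169/510 = 24.1902; b·c/n = 91·177/510 = 31.5824
Stratum 2 (≥ 50 years): n = 386; a·d/n = 23·201/386 = 11.9767; b·c/n = 95·67/386 = 16.4896
OR_MH = (24.1902 + 11.9767) / (31.5824 + 16.4896) = 36.1669 / 48.0720 = 0.75235

0.75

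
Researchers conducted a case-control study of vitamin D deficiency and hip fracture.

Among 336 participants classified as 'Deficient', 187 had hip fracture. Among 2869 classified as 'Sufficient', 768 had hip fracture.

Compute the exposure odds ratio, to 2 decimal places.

3.43

From the description: a = 187, b = 149, c = 768, d = 2101.
OR = (a·d)/(b·c) = (187 × 2101) / (149 × 768) = 392887 / 114432 = 3.43337
The odds of hip fracture are about 3.43 times as high in the deficient group.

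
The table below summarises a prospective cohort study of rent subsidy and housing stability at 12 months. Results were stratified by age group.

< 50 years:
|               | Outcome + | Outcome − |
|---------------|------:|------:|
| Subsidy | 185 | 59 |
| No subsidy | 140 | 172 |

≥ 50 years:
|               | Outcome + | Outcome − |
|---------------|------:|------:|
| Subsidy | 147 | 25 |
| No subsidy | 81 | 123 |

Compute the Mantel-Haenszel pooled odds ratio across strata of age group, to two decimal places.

5.20

OR_MH = Σ(aᵢdᵢ/nᵢ) / Σ(bᵢcᵢ/nᵢ), where nᵢ is the stratum total.
Stratum 1 (< 50 years): n = 556; a·d/n = 185·172/556 = 57.2302; b·c/n = 59·140/556 = 14.8561
Stratum 2 (≥ 50 years): n = 376; a·d/n = 147·123/376 = 48.0878; b·c/n = 25·81/376 = 5.3856
OR_MH = (57.2302 + 48.0878) / (14.8561 + 5.3856) = 105.3180 / 20.2418 = 5.20301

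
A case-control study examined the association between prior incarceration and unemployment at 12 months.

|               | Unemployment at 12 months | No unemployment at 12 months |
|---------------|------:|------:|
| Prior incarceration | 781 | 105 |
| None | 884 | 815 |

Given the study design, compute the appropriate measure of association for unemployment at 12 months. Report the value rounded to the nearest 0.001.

6.858

Cells: a = 781, b = 105, c = 884, d = 815.
This is a case-control study: participants were sampled on outcome status, so risks in the source population cannot be estimated directly — relative risk is not valid here. The odds ratio is the appropriate measure.
OR = (a·d)/(b·c) = (781 × 815) / (105 × 884) = 636515 / 92820 = 6.85752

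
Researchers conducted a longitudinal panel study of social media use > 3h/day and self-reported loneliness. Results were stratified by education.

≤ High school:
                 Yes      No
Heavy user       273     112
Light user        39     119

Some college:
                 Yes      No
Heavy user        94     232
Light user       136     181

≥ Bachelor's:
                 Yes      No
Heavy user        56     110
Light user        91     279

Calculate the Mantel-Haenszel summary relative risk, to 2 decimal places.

RR_MH = Σ(aᵢ·n₀ᵢ/nᵢ) / Σ(cᵢ·n₁ᵢ/nᵢ), with n₁ᵢ = aᵢ+bᵢ (exposed), n₀ᵢ = cᵢ+dᵢ (unexposed), nᵢ = n₁ᵢ+n₀ᵢ.
Stratum 1 (≤ High school): n₁ = 385, n₀ = 158, n = 543; a·n₀/n = 273·158/543 = 79.4365; c·n₁/n = 39·385/543 = 27.6519
Stratum 2 (Some college): n₁ = 326, n₀ = 317, n = 643; a·n₀/n = 94·317/643 = 46.3421; c·n₁/n = 136·326/643 = 68.9518
Stratum 3 (≥ Bachelor's): n₁ = 166, n₀ = 370, n = 536; a·n₀/n = 56·370/536 = 38.6567; c·n₁/n = 91·166/536 = 28.1828
RR_MH = (79.4365 + 46.3421 + 38.6567) / (27.6519 + 68.9518 + 28.1828) = 164.4353 / 124.7866 = 1.31773

1.32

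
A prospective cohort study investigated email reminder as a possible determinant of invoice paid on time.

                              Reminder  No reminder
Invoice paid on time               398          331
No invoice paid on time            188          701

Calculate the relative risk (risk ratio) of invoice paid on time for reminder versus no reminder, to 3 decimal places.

Reading the table with exposure as columns: a = 398 (Reminder, case), b = 188 (Reminder, non-case), c = 331 (No reminder, case), d = 701.
Risk in exposed = 398/586 = 0.67918; risk in unexposed = 331/1032 = 0.32074.
RR = 0.67918 / 0.32074 = 2.11757
The risk among the exposed is 2.12 times that among the unexposed.

2.118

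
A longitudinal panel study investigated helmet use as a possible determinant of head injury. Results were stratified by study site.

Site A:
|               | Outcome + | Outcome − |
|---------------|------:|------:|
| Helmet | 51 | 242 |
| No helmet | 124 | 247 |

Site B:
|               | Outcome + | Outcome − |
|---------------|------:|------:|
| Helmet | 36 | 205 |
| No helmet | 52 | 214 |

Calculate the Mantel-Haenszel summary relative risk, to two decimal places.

0.60

RR_MH = Σ(aᵢ·n₀ᵢ/nᵢ) / Σ(cᵢ·n₁ᵢ/nᵢ), with n₁ᵢ = aᵢ+bᵢ (exposed), n₀ᵢ = cᵢ+dᵢ (unexposed), nᵢ = n₁ᵢ+n₀ᵢ.
Stratum 1 (Site A): n₁ = 293, n₀ = 371, n = 664; a·n₀/n = 51·371/664 = 28.4955; c·n₁/n = 124·293/664 = 54.7169
Stratum 2 (Site B): n₁ = 241, n₀ = 266, n = 507; a·n₀/n = 36·266/507 = 18.8876; c·n₁/n = 52·241/507 = 24.7179
RR_MH = (28.4955 + 18.8876) / (54.7169 + 24.7179) = 47.3831 / 79.4348 = 0.59650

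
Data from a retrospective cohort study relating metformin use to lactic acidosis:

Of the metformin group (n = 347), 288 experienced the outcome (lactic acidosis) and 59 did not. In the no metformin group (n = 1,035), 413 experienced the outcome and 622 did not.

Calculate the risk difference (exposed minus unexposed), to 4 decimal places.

From the description: a = 288, b = 59, c = 413, d = 622.
Risk in exposed = 288/347 = 0.829971; risk in unexposed = 413/1035 = 0.399034.
Risk difference = 0.829971 − 0.399034 = 0.430937

0.4309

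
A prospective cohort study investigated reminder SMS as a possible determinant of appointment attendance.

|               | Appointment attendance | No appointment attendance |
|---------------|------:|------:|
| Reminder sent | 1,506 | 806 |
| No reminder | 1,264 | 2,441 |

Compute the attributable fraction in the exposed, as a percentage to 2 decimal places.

47.63

Cells: a = 1506, b = 806, c = 1264, d = 2441.
Risk in exposed = 1506/2312 = 0.65138; risk in unexposed = 1264/3705 = 0.34116.
RR = 0.65138/0.34116 = 1.90932
AR% = (RR − 1)/RR × 100 = (1.90932 − 1)/1.90932 × 100 = 47.6253%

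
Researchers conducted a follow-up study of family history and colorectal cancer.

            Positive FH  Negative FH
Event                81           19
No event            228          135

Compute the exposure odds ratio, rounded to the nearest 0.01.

2.52

Reading the table with exposure as columns: a = 81 (Positive FH, case), b = 228 (Positive FH, non-case), c = 19 (Negative FH, case), d = 135.
OR = (a·d)/(b·c) = (81 × 135) / (228 × 19) = 10935 / 4332 = 2.52424
The odds of colorectal cancer are about 2.52 times as high in the positive fh group.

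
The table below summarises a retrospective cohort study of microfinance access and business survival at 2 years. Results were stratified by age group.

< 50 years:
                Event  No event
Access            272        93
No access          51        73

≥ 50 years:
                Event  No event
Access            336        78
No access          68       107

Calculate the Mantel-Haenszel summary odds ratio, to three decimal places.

OR_MH = Σ(aᵢdᵢ/nᵢ) / Σ(bᵢcᵢ/nᵢ), where nᵢ is the stratum total.
Stratum 1 (< 50 years): n = 489; a·d/n = 272·73/489 = 40.6053; b·c/n = 93·51/489 = 9.6994
Stratum 2 (≥ 50 years): n = 589; a·d/n = 336·107/589 = 61.0390; b·c/n = 78·68/589 = 9.0051
OR_MH = (40.6053 + 61.0390) / (9.6994 + 9.0051) = 101.6444 / 18.7045 = 5.43423

5.434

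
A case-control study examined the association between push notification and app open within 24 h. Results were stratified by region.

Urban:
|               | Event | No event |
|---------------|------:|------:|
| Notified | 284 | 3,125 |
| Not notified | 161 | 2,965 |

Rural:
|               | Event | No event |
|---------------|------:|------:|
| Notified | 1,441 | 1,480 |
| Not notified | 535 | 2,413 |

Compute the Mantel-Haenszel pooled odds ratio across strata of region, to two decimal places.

OR_MH = Σ(aᵢdᵢ/nᵢ) / Σ(bᵢcᵢ/nᵢ), where nᵢ is the stratum total.
Stratum 1 (Urban): n = 6535; a·d/n = 284·2965/6535 = 128.8539; b·c/n = 3125·161/6535 = 76.9893
Stratum 2 (Rural): n = 5869; a·d/n = 1441·2413/5869 = 592.4575; b·c/n = 1480·535/5869 = 134.9123
OR_MH = (128.8539 + 592.4575) / (76.9893 + 134.9123) = 721.3114 / 211.9015 = 3.40399

3.40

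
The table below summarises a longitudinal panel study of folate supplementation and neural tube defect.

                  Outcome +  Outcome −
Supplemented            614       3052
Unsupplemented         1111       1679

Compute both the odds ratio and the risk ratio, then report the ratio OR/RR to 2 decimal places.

Cells: a = 614, b = 3052, c = 1111, d = 1679.
OR = (614·1679)/(3052·1111) = 1030906/3390772 = 0.30403
Risk in exposed = 614/3666 = 0.16748; risk in unexposed = 1111/2790 = 0.39821; RR = 0.42060
OR/RR = 0.30403 / 0.42060 = 0.72286
The outcome is not rare, so the OR lies further from 1 than the RR.

0.72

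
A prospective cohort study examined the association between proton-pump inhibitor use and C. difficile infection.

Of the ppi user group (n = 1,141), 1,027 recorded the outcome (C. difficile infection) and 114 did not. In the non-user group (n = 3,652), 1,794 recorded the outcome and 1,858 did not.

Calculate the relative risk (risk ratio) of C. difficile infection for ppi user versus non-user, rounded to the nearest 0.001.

From the description: a = 1027, b = 114, c = 1794, d = 1858.
Risk in exposed = 1027/1141 = 0.90009; risk in unexposed = 1794/3652 = 0.49124.
RR = 0.90009 / 0.49124 = 1.83229
The risk among the exposed is 1.83 times that among the unexposed.

1.832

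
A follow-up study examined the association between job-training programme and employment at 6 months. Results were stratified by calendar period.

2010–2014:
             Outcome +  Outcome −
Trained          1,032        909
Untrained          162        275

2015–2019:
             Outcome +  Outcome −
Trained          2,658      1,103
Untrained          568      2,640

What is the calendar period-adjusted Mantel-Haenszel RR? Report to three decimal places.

3.221

RR_MH = Σ(aᵢ·n₀ᵢ/nᵢ) / Σ(cᵢ·n₁ᵢ/nᵢ), with n₁ᵢ = aᵢ+bᵢ (exposed), n₀ᵢ = cᵢ+dᵢ (unexposed), nᵢ = n₁ᵢ+n₀ᵢ.
Stratum 1 (2010–2014): n₁ = 1941, n₀ = 437, n = 2378; a·n₀/n = 1032·437/2378 = 189.6484; c·n₁/n = 162·1941/2378 = 132.2296
Stratum 2 (2015–2019): n₁ = 3761, n₀ = 3208, n = 6969; a·n₀/n = 2658·3208/6969 = 1223.5420; c·n₁/n = 568·3761/6969 = 306.5358
RR_MH = (189.6484 + 1223.5420) / (132.2296 + 306.5358) = 1413.1904 / 438.7654 = 3.22083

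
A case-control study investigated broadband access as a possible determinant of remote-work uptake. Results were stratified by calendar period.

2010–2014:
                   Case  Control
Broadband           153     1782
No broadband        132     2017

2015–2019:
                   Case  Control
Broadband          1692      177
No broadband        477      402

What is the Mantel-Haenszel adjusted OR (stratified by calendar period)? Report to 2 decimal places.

3.66

OR_MH = Σ(aᵢdᵢ/nᵢ) / Σ(bᵢcᵢ/nᵢ), where nᵢ is the stratum total.
Stratum 1 (2010–2014): n = 4084; a·d/n = 153·2017/4084 = 75.5634; b·c/n = 1782·132/4084 = 57.5965
Stratum 2 (2015–2019): n = 2748; a·d/n = 1692·402/2748 = 247.5197; b·c/n = 177·477/2748 = 30.7238
OR_MH = (75.5634 + 247.5197) / (57.5965 + 30.7238) = 323.0831 / 88.3203 = 3.65809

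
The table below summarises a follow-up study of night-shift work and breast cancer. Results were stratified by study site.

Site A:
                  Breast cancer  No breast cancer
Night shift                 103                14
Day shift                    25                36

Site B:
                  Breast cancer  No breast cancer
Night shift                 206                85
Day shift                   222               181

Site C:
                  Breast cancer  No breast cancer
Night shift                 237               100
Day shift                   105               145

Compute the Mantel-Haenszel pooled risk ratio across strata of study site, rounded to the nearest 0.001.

RR_MH = Σ(aᵢ·n₀ᵢ/nᵢ) / Σ(cᵢ·n₁ᵢ/nᵢ), with n₁ᵢ = aᵢ+bᵢ (exposed), n₀ᵢ = cᵢ+dᵢ (unexposed), nᵢ = n₁ᵢ+n₀ᵢ.
Stratum 1 (Site A): n₁ = 117, n₀ = 61, n = 178; a·n₀/n = 103·61/178 = 35.2978; c·n₁/n = 25·117/178 = 16.4326
Stratum 2 (Site B): n₁ = 291, n₀ = 403, n = 694; a·n₀/n = 206·403/694 = 119.6225; c·n₁/n = 222·291/694 = 93.0865
Stratum 3 (Site C): n₁ = 337, n₀ = 250, n = 587; a·n₀/n = 237·250/587 = 100.9370; c·n₁/n = 105·337/587 = 60.2811
RR_MH = (35.2978 + 119.6225 + 100.9370) / (16.4326 + 93.0865 + 60.2811) = 255.8572 / 169.8001 = 1.50681

1.507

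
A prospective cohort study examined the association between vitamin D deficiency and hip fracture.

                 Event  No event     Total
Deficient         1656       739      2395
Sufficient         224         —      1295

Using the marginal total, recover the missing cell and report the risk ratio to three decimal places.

3.997

The missing cell is in the unexposed row: 1295 − 224 = 1071.
So a = 1656, b = 739, c = 224, d = 1071.
RR = [a/(a+b)] / [c/(c+d)] = (1656/2395) / (224/1295) = 0.69144/0.17297 = 3.99739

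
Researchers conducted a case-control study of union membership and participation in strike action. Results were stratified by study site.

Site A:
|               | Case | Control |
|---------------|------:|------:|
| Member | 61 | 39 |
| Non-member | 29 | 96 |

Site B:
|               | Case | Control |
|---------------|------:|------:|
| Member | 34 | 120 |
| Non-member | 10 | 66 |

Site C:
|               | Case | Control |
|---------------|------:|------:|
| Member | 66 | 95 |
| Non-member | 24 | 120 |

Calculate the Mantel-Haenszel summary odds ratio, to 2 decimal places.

OR_MH = Σ(aᵢdᵢ/nᵢ) / Σ(bᵢcᵢ/nᵢ), where nᵢ is the stratum total.
Stratum 1 (Site A): n = 225; a·d/n = 61·96/225 = 26.0267; b·c/n = 39·29/225 = 5.0267
Stratum 2 (Site B): n = 230; a·d/n = 34·66/230 = 9.7565; b·c/n = 120·10/230 = 5.2174
Stratum 3 (Site C): n = 305; a·d/n = 66·120/305 = 25.9672; b·c/n = 95·24/305 = 7.4754
OR_MH = (26.0267 + 9.7565 + 25.9672) / (5.0267 + 5.2174 + 7.4754) = 61.7504 / 17.7195 = 3.48489

3.48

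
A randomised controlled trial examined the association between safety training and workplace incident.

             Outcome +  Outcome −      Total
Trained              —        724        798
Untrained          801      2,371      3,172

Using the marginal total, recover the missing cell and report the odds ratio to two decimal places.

The missing cell is in the exposed row: 798 − 724 = 74.
So a = 74, b = 724, c = 801, d = 2371.
OR = (a·d)/(b·c) = (74 × 2371) / (724 × 801) = 175454 / 579924 = 0.30255

0.30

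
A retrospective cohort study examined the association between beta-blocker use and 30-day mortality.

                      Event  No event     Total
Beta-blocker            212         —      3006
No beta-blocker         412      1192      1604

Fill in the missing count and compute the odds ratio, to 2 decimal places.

The missing cell is in the exposed row: 3006 − 212 = 2794.
So a = 212, b = 2794, c = 412, d = 1192.
OR = (a·d)/(b·c) = (212 × 1192) / (2794 × 412) = 252704 / 1151128 = 0.21953

0.22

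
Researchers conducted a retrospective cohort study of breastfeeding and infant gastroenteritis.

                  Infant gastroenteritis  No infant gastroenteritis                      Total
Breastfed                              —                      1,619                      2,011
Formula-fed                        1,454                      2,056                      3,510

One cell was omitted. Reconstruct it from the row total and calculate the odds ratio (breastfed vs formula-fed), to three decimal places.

0.342

The missing cell is in the exposed row: 2011 − 1619 = 392.
So a = 392, b = 1619, c = 1454, d = 2056.
OR = (a·d)/(b·c) = (392 × 2056) / (1619 × 1454) = 805952 / 2354026 = 0.34237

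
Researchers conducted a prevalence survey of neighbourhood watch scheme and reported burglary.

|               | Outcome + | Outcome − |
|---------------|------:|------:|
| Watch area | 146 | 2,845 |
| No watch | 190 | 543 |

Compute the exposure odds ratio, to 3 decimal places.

0.147

Cells: a = 146, b = 2845, c = 190, d = 543.
OR = (a·d)/(b·c) = (146 × 543) / (2845 × 190) = 79278 / 540550 = 0.14666
Exposure is associated with lower odds of reported burglary (OR = 0.15 < 1).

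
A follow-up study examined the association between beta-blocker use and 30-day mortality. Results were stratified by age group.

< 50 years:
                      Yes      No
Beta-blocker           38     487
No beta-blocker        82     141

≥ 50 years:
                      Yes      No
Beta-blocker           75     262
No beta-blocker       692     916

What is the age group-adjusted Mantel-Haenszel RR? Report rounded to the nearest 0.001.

RR_MH = Σ(aᵢ·n₀ᵢ/nᵢ) / Σ(cᵢ·n₁ᵢ/nᵢ), with n₁ᵢ = aᵢ+bᵢ (exposed), n₀ᵢ = cᵢ+dᵢ (unexposed), nᵢ = n₁ᵢ+n₀ᵢ.
Stratum 1 (< 50 years): n₁ = 525, n₀ = 223, n = 748; a·n₀/n = 38·223/748 = 11.3289; c·n₁/n = 82·525/748 = 57.5535
Stratum 2 (≥ 50 years): n₁ = 337, n₀ = 1608, n = 1945; a·n₀/n = 75·1608/1945 = 62.0051; c·n₁/n = 692·337/1945 = 119.8992
RR_MH = (11.3289 + 62.0051) / (57.5535 + 119.8992) = 73.3340 / 177.4527 = 0.41326

0.413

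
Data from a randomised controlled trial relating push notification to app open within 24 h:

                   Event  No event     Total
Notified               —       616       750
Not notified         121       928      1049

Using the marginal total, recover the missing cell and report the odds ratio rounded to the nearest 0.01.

1.67

The missing cell is in the exposed row: 750 − 616 = 134.
So a = 134, b = 616, c = 121, d = 928.
OR = (a·d)/(b·c) = (134 × 928) / (616 × 121) = 124352 / 74536 = 1.66835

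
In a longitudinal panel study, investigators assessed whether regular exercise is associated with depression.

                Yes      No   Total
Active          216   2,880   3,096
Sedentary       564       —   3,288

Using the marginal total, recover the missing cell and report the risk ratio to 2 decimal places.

The missing cell is in the unexposed row: 3288 − 564 = 2724.
So a = 216, b = 2880, c = 564, d = 2724.
RR = [a/(a+b)] / [c/(c+d)] = (216/3096) / (564/3288) = 0.06977/0.17153 = 0.40673

0.41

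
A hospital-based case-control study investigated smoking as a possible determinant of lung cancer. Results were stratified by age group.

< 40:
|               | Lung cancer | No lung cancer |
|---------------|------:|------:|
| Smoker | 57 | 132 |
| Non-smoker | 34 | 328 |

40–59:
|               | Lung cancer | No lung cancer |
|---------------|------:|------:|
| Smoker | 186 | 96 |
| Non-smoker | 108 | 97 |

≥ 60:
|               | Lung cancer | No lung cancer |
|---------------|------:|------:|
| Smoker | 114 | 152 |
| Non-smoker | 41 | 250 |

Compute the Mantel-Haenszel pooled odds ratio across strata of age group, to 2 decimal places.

OR_MH = Σ(aᵢdᵢ/nᵢ) / Σ(bᵢcᵢ/nᵢ), where nᵢ is the stratum total.
Stratum 1 (< 40): n = 551; a·d/n = 57·328/551 = 33.9310; b·c/n = 132·34/551 = 8.1452
Stratum 2 (40–59): n = 487; a·d/n = 186·97/487 = 37.0472; b·c/n = 96·108/487 = 21.2895
Stratum 3 (≥ 60): n = 557; a·d/n = 114·250/557 = 51.1670; b·c/n = 152·41/557 = 11.1885
OR_MH = (33.9310 + 37.0472 + 51.1670) / (8.1452 + 21.2895 + 11.1885) = 122.1452 / 40.6232 = 3.00678

3.01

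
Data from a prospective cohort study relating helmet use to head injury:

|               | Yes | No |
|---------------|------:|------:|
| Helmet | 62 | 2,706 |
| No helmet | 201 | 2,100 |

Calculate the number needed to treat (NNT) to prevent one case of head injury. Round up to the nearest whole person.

Risk in treated group = 62/2768 = 0.02240; risk in control = 201/2301 = 0.08735.
Absolute risk reduction = 0.08735 − 0.02240 = 0.06495
NNT = 1 / ARR = 1 / 0.06495 = 15.395 → round up → 16

16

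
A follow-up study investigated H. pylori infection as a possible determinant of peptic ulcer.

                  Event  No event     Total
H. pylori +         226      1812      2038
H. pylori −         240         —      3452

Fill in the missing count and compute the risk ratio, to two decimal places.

The missing cell is in the unexposed row: 3452 − 240 = 3212.
So a = 226, b = 1812, c = 240, d = 3212.
RR = [a/(a+b)] / [c/(c+d)] = (226/2038) / (240/3452) = 0.11089/0.06952 = 1.59501

1.60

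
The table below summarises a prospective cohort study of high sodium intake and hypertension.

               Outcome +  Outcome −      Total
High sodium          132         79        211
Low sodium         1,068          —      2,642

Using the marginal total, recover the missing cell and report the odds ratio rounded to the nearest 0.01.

The missing cell is in the unexposed row: 2642 − 1068 = 1574.
So a = 132, b = 79, c = 1068, d = 1574.
OR = (a·d)/(b·c) = (132 × 1574) / (79 × 1068) = 207768 / 84372 = 2.46252

2.46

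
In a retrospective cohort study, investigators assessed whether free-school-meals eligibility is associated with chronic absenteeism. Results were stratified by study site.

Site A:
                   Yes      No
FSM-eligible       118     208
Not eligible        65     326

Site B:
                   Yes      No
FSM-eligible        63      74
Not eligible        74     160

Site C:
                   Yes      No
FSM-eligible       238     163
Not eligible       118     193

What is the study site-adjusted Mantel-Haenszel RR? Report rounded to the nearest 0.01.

RR_MH = Σ(aᵢ·n₀ᵢ/nᵢ) / Σ(cᵢ·n₁ᵢ/nᵢ), with n₁ᵢ = aᵢ+bᵢ (exposed), n₀ᵢ = cᵢ+dᵢ (unexposed), nᵢ = n₁ᵢ+n₀ᵢ.
Stratum 1 (Site A): n₁ = 326, n₀ = 391, n = 717; a·n₀/n = 118·391/717 = 64.3487; c·n₁/n = 65·326/717 = 29.5537
Stratum 2 (Site B): n₁ = 137, n₀ = 234, n = 371; a·n₀/n = 63·234/371 = 39.7358; c·n₁/n = 74·137/371 = 27.3261
Stratum 3 (Site C): n₁ = 401, n₀ = 311, n = 712; a·n₀/n = 238·311/712 = 103.9579; c·n₁/n = 118·401/712 = 66.4579
RR_MH = (64.3487 + 39.7358 + 103.9579) / (29.5537 + 27.3261 + 66.4579) = 208.0424 / 123.3377 = 1.68677

1.69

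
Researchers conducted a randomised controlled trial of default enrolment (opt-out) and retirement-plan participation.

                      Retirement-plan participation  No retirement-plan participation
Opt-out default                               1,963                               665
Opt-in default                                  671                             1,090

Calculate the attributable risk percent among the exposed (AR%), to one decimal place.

Cells: a = 1963, b = 665, c = 671, d = 1090.
Risk in exposed = 1963/2628 = 0.74696; risk in unexposed = 671/1761 = 0.38103.
RR = 0.74696/0.38103 = 1.96034
AR% = (RR − 1)/RR × 100 = (1.96034 − 1)/1.96034 × 100 = 48.9885%

49.0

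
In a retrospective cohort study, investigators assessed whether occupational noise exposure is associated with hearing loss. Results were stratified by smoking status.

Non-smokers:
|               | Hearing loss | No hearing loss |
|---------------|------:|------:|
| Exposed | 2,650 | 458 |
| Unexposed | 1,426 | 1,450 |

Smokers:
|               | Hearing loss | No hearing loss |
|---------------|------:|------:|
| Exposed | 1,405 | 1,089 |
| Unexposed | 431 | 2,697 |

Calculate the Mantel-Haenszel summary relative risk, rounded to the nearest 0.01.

RR_MH = Σ(aᵢ·n₀ᵢ/nᵢ) / Σ(cᵢ·n₁ᵢ/nᵢ), with n₁ᵢ = aᵢ+bᵢ (exposed), n₀ᵢ = cᵢ+dᵢ (unexposed), nᵢ = n₁ᵢ+n₀ᵢ.
Stratum 1 (Non-smokers): n₁ = 3108, n₀ = 2876, n = 5984; a·n₀/n = 2650·2876/5984 = 1273.6297; c·n₁/n = 1426·3108/5984 = 740.6430
Stratum 2 (Smokers): n₁ = 2494, n₀ = 3128, n = 5622; a·n₀/n = 1405·3128/5622 = 781.7218; c·n₁/n = 431·2494/5622 = 191.1978
RR_MH = (1273.6297 + 781.7218) / (740.6430 + 191.1978) = 2055.3515 / 931.8408 = 2.20569

2.21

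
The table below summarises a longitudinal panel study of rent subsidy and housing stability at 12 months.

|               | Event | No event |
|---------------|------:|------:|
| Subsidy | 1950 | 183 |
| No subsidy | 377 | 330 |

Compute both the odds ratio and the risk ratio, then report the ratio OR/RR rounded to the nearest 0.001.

5.440

Cells: a = 1950, b = 183, c = 377, d = 330.
OR = (1950·330)/(183·377) = 643500/68991 = 9.32730
Risk in exposed = 1950/2133 = 0.91421; risk in unexposed = 377/707 = 0.53324; RR = 1.71444
OR/RR = 9.32730 / 1.71444 = 5.44044
The outcome is not rare, so the OR lies further from 1 than the RR.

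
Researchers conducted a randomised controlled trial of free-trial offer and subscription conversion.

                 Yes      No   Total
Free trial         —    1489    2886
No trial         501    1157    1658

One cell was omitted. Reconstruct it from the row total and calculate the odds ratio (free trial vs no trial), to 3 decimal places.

The missing cell is in the exposed row: 2886 − 1489 = 1397.
So a = 1397, b = 1489, c = 501, d = 1157.
OR = (a·d)/(b·c) = (1397 × 1157) / (1489 × 501) = 1616329 / 745989 = 2.16669

2.167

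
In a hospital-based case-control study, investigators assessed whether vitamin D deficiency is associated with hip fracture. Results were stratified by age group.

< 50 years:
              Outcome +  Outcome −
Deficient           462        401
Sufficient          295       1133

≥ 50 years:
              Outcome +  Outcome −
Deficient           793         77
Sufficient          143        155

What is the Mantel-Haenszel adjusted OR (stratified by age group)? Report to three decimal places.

5.465

OR_MH = Σ(aᵢdᵢ/nᵢ) / Σ(bᵢcᵢ/nᵢ), where nᵢ is the stratum total.
Stratum 1 (< 50 years): n = 2291; a·d/n = 462·1133/2291 = 228.4793; b·c/n = 401·295/2291 = 51.6347
Stratum 2 (≥ 50 years): n = 1168; a·d/n = 793·155/1168 = 105.2354; b·c/n = 77·143/1168 = 9.4272
OR_MH = (228.4793 + 105.2354) / (51.6347 + 9.4272) = 333.7147 / 61.0619 = 5.46519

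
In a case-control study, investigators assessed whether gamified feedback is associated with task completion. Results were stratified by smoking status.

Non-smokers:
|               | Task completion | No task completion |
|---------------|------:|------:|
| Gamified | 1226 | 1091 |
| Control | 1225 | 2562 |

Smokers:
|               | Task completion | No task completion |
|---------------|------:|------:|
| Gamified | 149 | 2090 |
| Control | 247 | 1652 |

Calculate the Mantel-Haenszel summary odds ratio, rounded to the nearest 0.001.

1.670

OR_MH = Σ(aᵢdᵢ/nᵢ) / Σ(bᵢcᵢ/nᵢ), where nᵢ is the stratum total.
Stratum 1 (Non-smokers): n = 6104; a·d/n = 1226·2562/6104 = 514.5826; b·c/n = 1091·1225/6104 = 218.9507
Stratum 2 (Smokers): n = 4138; a·d/n = 149·1652/4138 = 59.4848; b·c/n = 2090·247/4138 = 124.7535
OR_MH = (514.5826 + 59.4848) / (218.9507 + 124.7535) = 574.0673 / 343.7042 = 1.67024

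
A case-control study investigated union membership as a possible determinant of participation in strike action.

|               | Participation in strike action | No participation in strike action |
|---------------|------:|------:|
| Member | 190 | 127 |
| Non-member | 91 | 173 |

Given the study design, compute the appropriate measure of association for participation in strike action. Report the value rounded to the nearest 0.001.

2.844

Cells: a = 190, b = 127, c = 91, d = 173.
This is a case-control study: participants were sampled on outcome status, so risks in the source population cannot be estimated directly — relative risk is not valid here. The odds ratio is the appropriate measure.
OR = (a·d)/(b·c) = (190 × 173) / (127 × 91) = 32870 / 11557 = 2.84416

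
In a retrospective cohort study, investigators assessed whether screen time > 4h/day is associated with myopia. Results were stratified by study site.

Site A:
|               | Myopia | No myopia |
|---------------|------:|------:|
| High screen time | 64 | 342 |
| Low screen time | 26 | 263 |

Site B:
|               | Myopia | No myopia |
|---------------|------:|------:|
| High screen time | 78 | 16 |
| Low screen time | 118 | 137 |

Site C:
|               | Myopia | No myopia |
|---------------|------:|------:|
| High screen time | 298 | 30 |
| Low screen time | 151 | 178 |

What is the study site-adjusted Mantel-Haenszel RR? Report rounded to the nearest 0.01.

1.90

RR_MH = Σ(aᵢ·n₀ᵢ/nᵢ) / Σ(cᵢ·n₁ᵢ/nᵢ), with n₁ᵢ = aᵢ+bᵢ (exposed), n₀ᵢ = cᵢ+dᵢ (unexposed), nᵢ = n₁ᵢ+n₀ᵢ.
Stratum 1 (Site A): n₁ = 406, n₀ = 289, n = 695; a·n₀/n = 64·289/695 = 26.6129; c·n₁/n = 26·406/695 = 15.1885
Stratum 2 (Site B): n₁ = 94, n₀ = 255, n = 349; a·n₀/n = 78·255/349 = 56.9914; c·n₁/n = 118·94/349 = 31.7822
Stratum 3 (Site C): n₁ = 328, n₀ = 329, n = 657; a·n₀/n = 298·329/657 = 149.2268; c·n₁/n = 151·328/657 = 75.3851
RR_MH = (26.6129 + 56.9914 + 149.2268) / (15.1885 + 31.7822 + 75.3851) = 232.8311 / 122.3558 = 1.90290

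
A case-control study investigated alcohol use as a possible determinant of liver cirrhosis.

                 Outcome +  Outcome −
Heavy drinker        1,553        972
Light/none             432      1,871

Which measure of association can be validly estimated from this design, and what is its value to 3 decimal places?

Cells: a = 1553, b = 972, c = 432, d = 1871.
This is a case-control study: participants were sampled on outcome status, so risks in the source population cannot be estimated directly — relative risk is not valid here. The odds ratio is the appropriate measure.
OR = (a·d)/(b·c) = (1553 × 1871) / (972 × 432) = 2905663 / 419904 = 6.91983

6.920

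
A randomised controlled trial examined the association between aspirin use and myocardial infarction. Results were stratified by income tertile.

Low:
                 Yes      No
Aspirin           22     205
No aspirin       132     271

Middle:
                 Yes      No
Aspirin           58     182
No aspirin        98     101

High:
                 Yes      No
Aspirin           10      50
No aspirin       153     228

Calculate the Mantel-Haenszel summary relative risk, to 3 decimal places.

RR_MH = Σ(aᵢ·n₀ᵢ/nᵢ) / Σ(cᵢ·n₁ᵢ/nᵢ), with n₁ᵢ = aᵢ+bᵢ (exposed), n₀ᵢ = cᵢ+dᵢ (unexposed), nᵢ = n₁ᵢ+n₀ᵢ.
Stratum 1 (Low): n₁ = 227, n₀ = 403, n = 630; a·n₀/n = 22·403/630 = 14.0730; c·n₁/n = 132·227/630 = 47.5619
Stratum 2 (Middle): n₁ = 240, n₀ = 199, n = 439; a·n₀/n = 58·199/439 = 26.2916; c·n₁/n = 98·240/439 = 53.5763
Stratum 3 (High): n₁ = 60, n₀ = 381, n = 441; a·n₀/n = 10·381/441 = 8.6395; c·n₁/n = 153·60/441 = 20.8163
RR_MH = (14.0730 + 26.2916 + 8.6395) / (47.5619 + 53.5763 + 20.8163) = 49.0040 / 121.9545 = 0.40182

0.402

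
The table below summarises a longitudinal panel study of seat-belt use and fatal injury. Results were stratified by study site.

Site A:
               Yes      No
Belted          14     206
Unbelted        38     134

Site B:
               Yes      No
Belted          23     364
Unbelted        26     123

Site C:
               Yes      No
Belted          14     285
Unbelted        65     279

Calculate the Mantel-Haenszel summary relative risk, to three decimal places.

0.285

RR_MH = Σ(aᵢ·n₀ᵢ/nᵢ) / Σ(cᵢ·n₁ᵢ/nᵢ), with n₁ᵢ = aᵢ+bᵢ (exposed), n₀ᵢ = cᵢ+dᵢ (unexposed), nᵢ = n₁ᵢ+n₀ᵢ.
Stratum 1 (Site A): n₁ = 220, n₀ = 172, n = 392; a·n₀/n = 14·172/392 = 6.1429; c·n₁/n = 38·220/392 = 21.3265
Stratum 2 (Site B): n₁ = 387, n₀ = 149, n = 536; a·n₀/n = 23·149/536 = 6.3937; c·n₁/n = 26·387/536 = 18.7724
Stratum 3 (Site C): n₁ = 299, n₀ = 344, n = 643; a·n₀/n = 14·344/643 = 7.4899; c·n₁/n = 65·299/643 = 30.2255
RR_MH = (6.1429 + 6.3937 + 7.4899) / (21.3265 + 18.7724 + 30.2255) = 20.0264 / 70.3244 = 0.28477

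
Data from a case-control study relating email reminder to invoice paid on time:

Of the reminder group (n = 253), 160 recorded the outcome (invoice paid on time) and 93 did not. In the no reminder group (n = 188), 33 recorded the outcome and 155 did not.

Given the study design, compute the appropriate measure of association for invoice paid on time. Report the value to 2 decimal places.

8.08

From the description: a = 160, b = 93, c = 33, d = 155.
This is a case-control study: participants were sampled on outcome status, so risks in the source population cannot be estimated directly — relative risk is not valid here. The odds ratio is the appropriate measure.
OR = (a·d)/(b·c) = (160 × 155) / (93 × 33) = 24800 / 3069 = 8.08081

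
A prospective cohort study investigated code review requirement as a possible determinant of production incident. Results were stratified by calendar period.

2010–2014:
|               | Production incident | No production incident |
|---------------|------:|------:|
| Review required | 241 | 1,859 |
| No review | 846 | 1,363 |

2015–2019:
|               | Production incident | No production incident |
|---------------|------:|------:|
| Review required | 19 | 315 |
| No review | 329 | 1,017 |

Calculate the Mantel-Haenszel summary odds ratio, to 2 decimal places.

OR_MH = Σ(aᵢdᵢ/nᵢ) / Σ(bᵢcᵢ/nᵢ), where nᵢ is the stratum total.
Stratum 1 (2010–2014): n = 4309; a·d/n = 241·1363/4309 = 76.2318; b·c/n = 1859·846/4309 = 364.9835
Stratum 2 (2015–2019): n = 1680; a·d/n = 19·1017/1680 = 11.5018; b·c/n = 315·329/1680 = 61.6875
OR_MH = (76.2318 + 11.5018) / (364.9835 + 61.6875) = 87.7336 / 426.6710 = 0.20562

0.21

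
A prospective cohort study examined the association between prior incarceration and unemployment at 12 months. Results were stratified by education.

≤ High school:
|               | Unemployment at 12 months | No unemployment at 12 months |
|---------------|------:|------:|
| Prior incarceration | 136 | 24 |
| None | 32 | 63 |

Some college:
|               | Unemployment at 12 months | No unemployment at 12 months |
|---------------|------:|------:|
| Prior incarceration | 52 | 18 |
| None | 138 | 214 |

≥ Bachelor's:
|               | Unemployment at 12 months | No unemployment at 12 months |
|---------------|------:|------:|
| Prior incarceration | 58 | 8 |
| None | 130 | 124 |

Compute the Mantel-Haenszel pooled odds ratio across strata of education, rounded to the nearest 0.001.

OR_MH = Σ(aᵢdᵢ/nᵢ) / Σ(bᵢcᵢ/nᵢ), where nᵢ is the stratum total.
Stratum 1 (≤ High school): n = 255; a·d/n = 136·63/255 = 33.6000; b·c/n = 24·32/255 = 3.0118
Stratum 2 (Some college): n = 422; a·d/n = 52·214/422 = 26.3697; b·c/n = 18·138/422 = 5.8863
Stratum 3 (≥ Bachelor's): n = 320; a·d/n = 58·124/320 = 22.4750; b·c/n = 8·130/320 = 3.2500
OR_MH = (33.6000 + 26.3697 + 22.4750) / (3.0118 + 5.8863 + 3.2500) = 82.4447 / 12.1480 = 6.78668

6.787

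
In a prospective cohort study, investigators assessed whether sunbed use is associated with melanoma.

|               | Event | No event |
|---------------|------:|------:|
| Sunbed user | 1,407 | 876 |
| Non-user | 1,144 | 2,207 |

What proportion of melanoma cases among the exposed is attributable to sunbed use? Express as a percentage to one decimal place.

Cells: a = 1407, b = 876, c = 1144, d = 2207.
Risk in exposed = 1407/2283 = 0.61629; risk in unexposed = 1144/3351 = 0.34139.
RR = 0.61629/0.34139 = 1.80525
AR% = (RR − 1)/RR × 100 = (1.80525 − 1)/1.80525 × 100 = 44.6059%

44.6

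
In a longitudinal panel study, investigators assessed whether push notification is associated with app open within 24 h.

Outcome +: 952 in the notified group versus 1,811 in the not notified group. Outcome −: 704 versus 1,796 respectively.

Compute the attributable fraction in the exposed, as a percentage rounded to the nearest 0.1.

12.7

From the description: a = 952, b = 704, c = 1811, d = 1796.
Risk in exposed = 952/1656 = 0.57488; risk in unexposed = 1811/3607 = 0.50208.
RR = 0.57488/0.50208 = 1.14500
AR% = (RR − 1)/RR × 100 = (1.14500 − 1)/1.14500 × 100 = 12.6635%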